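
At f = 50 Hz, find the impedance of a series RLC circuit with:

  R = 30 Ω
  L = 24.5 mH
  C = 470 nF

Step 1 — Angular frequency: ω = 2π·f = 2π·50 = 314.2 rad/s.
Step 2 — Component impedances:
  R: Z = R = 30 Ω
  L: Z = jωL = j·314.2·0.0245 = 0 + j7.697 Ω
  C: Z = 1/(jωC) = -j/(ω·C) = 0 - j6773 Ω
Step 3 — Series combination: Z_total = R + L + C = 30 - j6765 Ω = 6765∠-89.7° Ω.

Z = 30 - j6765 Ω = 6765∠-89.7° Ω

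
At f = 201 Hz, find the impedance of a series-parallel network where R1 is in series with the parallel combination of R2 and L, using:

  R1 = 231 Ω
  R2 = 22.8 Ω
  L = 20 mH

Step 1 — Angular frequency: ω = 2π·f = 2π·201 = 1263 rad/s.
Step 2 — Component impedances:
  R1: Z = R = 231 Ω
  R2: Z = R = 22.8 Ω
  L: Z = jωL = j·1263·0.02 = 0 + j25.26 Ω
Step 3 — Parallel branch: R2 || L = 1/(1/R2 + 1/L) = 12.56 + j11.34 Ω.
Step 4 — Series with R1: Z_total = R1 + (R2 || L) = 243.6 + j11.34 Ω = 243.8∠2.7° Ω.

Z = 243.6 + j11.34 Ω = 243.8∠2.7° Ω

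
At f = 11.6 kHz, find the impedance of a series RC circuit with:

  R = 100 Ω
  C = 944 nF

Step 1 — Angular frequency: ω = 2π·f = 2π·1.16e+04 = 7.288e+04 rad/s.
Step 2 — Component impedances:
  R: Z = R = 100 Ω
  C: Z = 1/(jωC) = -j/(ω·C) = 0 - j14.53 Ω
Step 3 — Series combination: Z_total = R + C = 100 - j14.53 Ω = 101.1∠-8.3° Ω.

Z = 100 - j14.53 Ω = 101.1∠-8.3° Ω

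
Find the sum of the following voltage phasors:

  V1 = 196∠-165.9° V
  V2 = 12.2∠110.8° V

Step 1 — Convert each phasor to rectangular form:
  V1 = 196·(cos(-165.9°) + j·sin(-165.9°)) = -190.1 - j47.75 V
  V2 = 12.2·(cos(110.8°) + j·sin(110.8°)) = -4.332 + j11.4 V
Step 2 — Sum components: V_total = -194.4 - j36.34 V.
Step 3 — Convert to polar: |V_total| = 197.8 V, ∠V_total = -169.4°.

V_total = 197.8∠-169.4° V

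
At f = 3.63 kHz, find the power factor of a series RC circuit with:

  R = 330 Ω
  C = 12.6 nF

Step 1 — Angular frequency: ω = 2π·f = 2π·3630 = 2.281e+04 rad/s.
Step 2 — Component impedances:
  R: Z = R = 330 Ω
  C: Z = 1/(jωC) = -j/(ω·C) = 0 - j3480 Ω
Step 3 — Series combination: Z_total = R + C = 330 - j3480 Ω = 3495∠-84.6° Ω.
Step 4 — Power factor: PF = cos(φ) = Re(Z)/|Z| = 330/3495.3 = 0.09441.
Step 5 — Type: Im(Z) = -3480 ⇒ leading (phase φ = -84.6°).

PF = 0.09441 (leading, φ = -84.6°)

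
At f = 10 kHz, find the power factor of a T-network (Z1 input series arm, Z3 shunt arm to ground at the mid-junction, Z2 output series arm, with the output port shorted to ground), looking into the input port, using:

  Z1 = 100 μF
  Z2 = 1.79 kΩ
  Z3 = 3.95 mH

Step 1 — Angular frequency: ω = 2π·f = 2π·1e+04 = 6.283e+04 rad/s.
Step 2 — Component impedances:
  Z1: Z = 1/(jωC) = -j/(ω·C) = 0 - j0.1592 Ω
  Z2: Z = R = 1790 Ω
  Z3: Z = jωL = j·6.283e+04·0.00395 = 0 + j248.2 Ω
Step 3 — With the output port shorted to ground, the output series arm Z2 runs from the junction to ground; the shunt arm Z3 also runs from the junction to ground. They appear in parallel: Z3 || Z2 = 33.76 + j243.5 Ω.
Step 4 — Series with input arm Z1: Z_in = Z1 + (Z3 || Z2) = 33.76 + j243.3 Ω = 245.7∠82.1° Ω.
Step 5 — Power factor: PF = cos(φ) = Re(Z)/|Z| = 33.76/245.7 = 0.1374.
Step 6 — Type: Im(Z) = 243.3 ⇒ lagging (phase φ = 82.1°).

PF = 0.1374 (lagging, φ = 82.1°)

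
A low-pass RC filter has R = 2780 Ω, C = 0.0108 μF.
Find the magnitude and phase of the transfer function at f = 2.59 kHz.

Step 1 — Angular frequency: ω = 2π·2590 = 1.627e+04 rad/s.
Step 2 — Transfer function: H(jω) = 1/(1 + jωRC).
Step 3 — Denominator: 1 + jωRC = 1 + j·1.627e+04·2780·1.08e-08 = 1 + j0.4886.
Step 4 — H = 0.8073 - j0.3944.
Step 5 — Magnitude: |H| = 0.8985 (-0.9 dB); phase: φ = -26.0°.

|H| = 0.8985 (-0.9 dB), φ = -26.0°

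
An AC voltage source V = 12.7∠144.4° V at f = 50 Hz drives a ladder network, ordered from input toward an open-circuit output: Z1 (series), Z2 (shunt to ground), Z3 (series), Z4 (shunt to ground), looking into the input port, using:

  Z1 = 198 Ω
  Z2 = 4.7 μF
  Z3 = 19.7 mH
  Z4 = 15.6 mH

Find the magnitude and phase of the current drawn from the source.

Step 1 — Angular frequency: ω = 2π·f = 2π·50 = 314.2 rad/s.
Step 2 — Component impedances:
  Z1: Z = R = 198 Ω
  Z2: Z = 1/(jωC) = -j/(ω·C) = 0 - j677.3 Ω
  Z3: Z = jωL = j·314.2·0.0197 = 0 + j6.189 Ω
  Z4: Z = jωL = j·314.2·0.0156 = 0 + j4.901 Ω
Step 3 — Ladder network (open output): work backward from the far end, alternating series and parallel combinations. Z_in = 198 + j11.27 Ω = 198.3∠3.3° Ω.
Step 4 — Source phasor: V = 12.7∠144.4° V = -10.33 + j7.393 V.
Step 5 — Ohm's law: I = V / Z_total = (-10.33 + j7.393) / (198 + j11.27) = -0.04987 + j0.04018 A.
Step 6 — Convert to polar: |I| = 0.06404 A, ∠I = 141.1°.

I = 0.06404∠141.1° A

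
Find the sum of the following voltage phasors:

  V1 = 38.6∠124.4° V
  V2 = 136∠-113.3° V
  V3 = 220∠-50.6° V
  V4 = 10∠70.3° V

Step 1 — Convert each phasor to rectangular form:
  V1 = 38.6·(cos(124.4°) + j·sin(124.4°)) = -21.81 + j31.85 V
  V2 = 136·(cos(-113.3°) + j·sin(-113.3°)) = -53.79 - j124.9 V
  V3 = 220·(cos(-50.6°) + j·sin(-50.6°)) = 139.6 - j170 V
  V4 = 10·(cos(70.3°) + j·sin(70.3°)) = 3.371 + j9.415 V
Step 2 — Sum components: V_total = 67.41 - j253.6 V.
Step 3 — Convert to polar: |V_total| = 262.5 V, ∠V_total = -75.1°.

V_total = 262.5∠-75.1° V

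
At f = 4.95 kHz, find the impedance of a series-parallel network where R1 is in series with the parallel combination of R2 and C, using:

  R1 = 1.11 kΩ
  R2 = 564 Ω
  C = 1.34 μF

Step 1 — Angular frequency: ω = 2π·f = 2π·4950 = 3.11e+04 rad/s.
Step 2 — Component impedances:
  R1: Z = R = 1110 Ω
  R2: Z = R = 564 Ω
  C: Z = 1/(jωC) = -j/(ω·C) = 0 - j23.99 Ω
Step 3 — Parallel branch: R2 || C = 1/(1/R2 + 1/C) = 1.019 - j23.95 Ω.
Step 4 — Series with R1: Z_total = R1 + (R2 || C) = 1111 - j23.95 Ω = 1111∠-1.2° Ω.

Z = 1111 - j23.95 Ω = 1111∠-1.2° Ω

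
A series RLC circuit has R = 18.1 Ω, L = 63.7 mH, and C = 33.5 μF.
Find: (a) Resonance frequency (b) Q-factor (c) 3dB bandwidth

Step 1 — Resonance: ω₀ = 1/√(LC) = 1/√(0.0637·3.35e-05) = 684.6 rad/s.
Step 2 — f₀ = ω₀/(2π) = 109 Hz.
Step 3 — Series Q: Q = ω₀L/R = 684.6·0.0637/18.1 = 2.409.
Step 4 — Bandwidth: Δω = ω₀/Q = 284.1 rad/s; BW = Δω/(2π) = 45.22 Hz.

(a) f₀ = 109 Hz  (b) Q = 2.409  (c) BW = 45.22 Hz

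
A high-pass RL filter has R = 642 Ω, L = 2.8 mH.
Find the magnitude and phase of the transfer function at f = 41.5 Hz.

Step 1 — Angular frequency: ω = 2π·41.5 = 260.8 rad/s.
Step 2 — Transfer function: H(jω) = jωL/(R + jωL).
Step 3 — Numerator jωL = j·0.7301; denominator R + jωL = 642 + j0.7301.
Step 4 — H = 1.293e-06 + j0.001137.
Step 5 — Magnitude: |H| = 0.001137 (-58.9 dB); phase: φ = 89.9°.

|H| = 0.001137 (-58.9 dB), φ = 89.9°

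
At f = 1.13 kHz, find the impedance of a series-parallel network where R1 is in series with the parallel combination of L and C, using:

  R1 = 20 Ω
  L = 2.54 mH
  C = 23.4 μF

Step 1 — Angular frequency: ω = 2π·f = 2π·1130 = 7100 rad/s.
Step 2 — Component impedances:
  R1: Z = R = 20 Ω
  L: Z = jωL = j·7100·0.00254 = 0 + j18.03 Ω
  C: Z = 1/(jωC) = -j/(ω·C) = 0 - j6.019 Ω
Step 3 — Parallel branch: L || C = 1/(1/L + 1/C) = 0 - j9.034 Ω.
Step 4 — Series with R1: Z_total = R1 + (L || C) = 20 - j9.034 Ω = 21.95∠-24.3° Ω.

Z = 20 - j9.034 Ω = 21.95∠-24.3° Ω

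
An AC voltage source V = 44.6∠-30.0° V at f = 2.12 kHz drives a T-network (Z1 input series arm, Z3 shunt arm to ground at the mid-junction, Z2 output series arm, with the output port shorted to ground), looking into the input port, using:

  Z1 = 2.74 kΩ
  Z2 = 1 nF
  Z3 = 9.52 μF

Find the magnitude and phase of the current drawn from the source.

Step 1 — Angular frequency: ω = 2π·f = 2π·2120 = 1.332e+04 rad/s.
Step 2 — Component impedances:
  Z1: Z = R = 2740 Ω
  Z2: Z = 1/(jωC) = -j/(ω·C) = 0 - j7.507e+04 Ω
  Z3: Z = 1/(jωC) = -j/(ω·C) = 0 - j7.886 Ω
Step 3 — With the output port shorted to ground, the output series arm Z2 runs from the junction to ground; the shunt arm Z3 also runs from the junction to ground. They appear in parallel: Z3 || Z2 = 0 - j7.885 Ω.
Step 4 — Series with input arm Z1: Z_in = Z1 + (Z3 || Z2) = 2740 - j7.885 Ω = 2740∠-0.2° Ω.
Step 5 — Source phasor: V = 44.6∠-30.0° V = 38.62 - j22.3 V.
Step 6 — Ohm's law: I = V / Z_total = (38.62 - j22.3) / (2740 - j7.885) = 0.01412 - j0.008098 A.
Step 7 — Convert to polar: |I| = 0.01628 A, ∠I = -29.8°.

I = 0.01628∠-29.8° A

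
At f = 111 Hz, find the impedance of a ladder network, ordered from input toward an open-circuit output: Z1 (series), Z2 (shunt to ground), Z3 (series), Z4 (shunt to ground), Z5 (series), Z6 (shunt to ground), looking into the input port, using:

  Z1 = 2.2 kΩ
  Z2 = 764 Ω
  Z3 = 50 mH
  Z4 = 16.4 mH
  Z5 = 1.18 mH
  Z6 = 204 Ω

Step 1 — Angular frequency: ω = 2π·f = 2π·111 = 697.4 rad/s.
Step 2 — Component impedances:
  Z1: Z = R = 2200 Ω
  Z2: Z = R = 764 Ω
  Z3: Z = jωL = j·697.4·0.05 = 0 + j34.87 Ω
  Z4: Z = jωL = j·697.4·0.0164 = 0 + j11.44 Ω
  Z5: Z = jωL = j·697.4·0.00118 = 0 + j0.823 Ω
  Z6: Z = R = 204 Ω
Step 3 — Ladder network (open output): work backward from the far end, alternating series and parallel combinations. Z_in = 2203 + j46.03 Ω = 2204∠1.2° Ω.

Z = 2203 + j46.03 Ω = 2204∠1.2° Ω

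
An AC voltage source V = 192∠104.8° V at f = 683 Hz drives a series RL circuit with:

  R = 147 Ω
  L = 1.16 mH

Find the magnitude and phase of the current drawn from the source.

Step 1 — Angular frequency: ω = 2π·f = 2π·683 = 4291 rad/s.
Step 2 — Component impedances:
  R: Z = R = 147 Ω
  L: Z = jωL = j·4291·0.00116 = 0 + j4.978 Ω
Step 3 — Series combination: Z_total = R + L = 147 + j4.978 Ω = 147.1∠1.9° Ω.
Step 4 — Source phasor: V = 192∠104.8° V = -49.05 + j185.6 V.
Step 5 — Ohm's law: I = V / Z_total = (-49.05 + j185.6) / (147 + j4.978) = -0.2905 + j1.273 A.
Step 6 — Convert to polar: |I| = 1.305 A, ∠I = 102.9°.

I = 1.305∠102.9° A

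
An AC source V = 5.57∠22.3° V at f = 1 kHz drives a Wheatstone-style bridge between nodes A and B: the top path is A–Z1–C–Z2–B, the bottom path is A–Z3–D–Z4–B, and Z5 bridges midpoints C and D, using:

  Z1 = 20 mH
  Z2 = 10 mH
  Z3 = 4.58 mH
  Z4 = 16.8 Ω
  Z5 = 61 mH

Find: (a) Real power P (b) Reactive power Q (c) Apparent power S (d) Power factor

Step 1 — Angular frequency: ω = 2π·f = 2π·1000 = 6283 rad/s.
Step 2 — Component impedances:
  Z1: Z = jωL = j·6283·0.02 = 0 + j125.7 Ω
  Z2: Z = jωL = j·6283·0.01 = 0 + j62.83 Ω
  Z3: Z = jωL = j·6283·0.00458 = 0 + j28.78 Ω
  Z4: Z = R = 16.8 Ω
  Z5: Z = jωL = j·6283·0.061 = 0 + j383.3 Ω
Step 3 — Bridge requires nodal analysis (the Z5 bridge couples midpoints C and D, so the two paths cannot be reduced to a simple series/parallel combination). Setting node B to ground and injecting 1 A at node A, the 3-node admittance system at A, C, D solves to V_A = Z_AB = 12.93 + j26.06 Ω = 29.09∠63.6° Ω.
Step 4 — Source phasor: V = 5.57∠22.3° V = 5.153 + j2.114 V.
Step 5 — Current: I = V / Z = 0.1438 - j0.1264 A = 0.1915∠-41.3° A.
Step 6 — Complex power: S = V·I* = 0.474 + j0.9554 VA.
Step 7 — Real power: P = Re(S) = 0.474 W.
Step 8 — Reactive power: Q = Im(S) = 0.9554 VAR.
Step 9 — Apparent power: |S| = 1.066 VA.
Step 10 — Power factor: PF = P/|S| = 0.4444 (lagging).

(a) P = 0.474 W  (b) Q = 0.9554 VAR  (c) S = 1.066 VA  (d) PF = 0.4444 (lagging)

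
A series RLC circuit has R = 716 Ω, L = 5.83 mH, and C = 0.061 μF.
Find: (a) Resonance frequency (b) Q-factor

Step 1 — Resonance condition Im(Z)=0 gives ω₀ = 1/√(LC).
Step 2 — ω₀ = 1/√(0.00583·6.1e-08) = 5.303e+04 rad/s.
Step 3 — f₀ = ω₀/(2π) = 8440 Hz.
Step 4 — Series Q: Q = ω₀L/R = 5.303e+04·0.00583/716 = 0.4318.

(a) f₀ = 8440 Hz  (b) Q = 0.4318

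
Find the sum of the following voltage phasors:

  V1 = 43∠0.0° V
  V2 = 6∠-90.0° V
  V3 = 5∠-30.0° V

Step 1 — Convert each phasor to rectangular form:
  V1 = 43·(cos(0.0°) + j·sin(0.0°)) = 43 V
  V2 = 6·(cos(-90.0°) + j·sin(-90.0°)) = 0 - j6 V
  V3 = 5·(cos(-30.0°) + j·sin(-30.0°)) = 4.33 - j2.5 V
Step 2 — Sum components: V_total = 47.33 - j8.5 V.
Step 3 — Convert to polar: |V_total| = 48.09 V, ∠V_total = -10.2°.

V_total = 48.09∠-10.2° V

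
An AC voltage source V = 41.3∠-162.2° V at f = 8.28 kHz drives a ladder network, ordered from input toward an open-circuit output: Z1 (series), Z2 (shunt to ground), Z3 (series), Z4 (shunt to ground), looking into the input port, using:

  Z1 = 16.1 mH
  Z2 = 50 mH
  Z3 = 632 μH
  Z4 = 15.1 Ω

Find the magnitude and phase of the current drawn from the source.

Step 1 — Angular frequency: ω = 2π·f = 2π·8280 = 5.202e+04 rad/s.
Step 2 — Component impedances:
  Z1: Z = jωL = j·5.202e+04·0.0161 = 0 + j837.6 Ω
  Z2: Z = jωL = j·5.202e+04·0.05 = 0 + j2601 Ω
  Z3: Z = jωL = j·5.202e+04·0.000632 = 0 + j32.88 Ω
  Z4: Z = R = 15.1 Ω
Step 3 — Ladder network (open output): work backward from the far end, alternating series and parallel combinations. Z_in = 14.72 + j870.2 Ω = 870.3∠89.0° Ω.
Step 4 — Source phasor: V = 41.3∠-162.2° V = -39.32 - j12.63 V.
Step 5 — Ohm's law: I = V / Z_total = (-39.32 - j12.63) / (14.72 + j870.2) = -0.01527 + j0.04493 A.
Step 6 — Convert to polar: |I| = 0.04746 A, ∠I = 108.8°.

I = 0.04746∠108.8° A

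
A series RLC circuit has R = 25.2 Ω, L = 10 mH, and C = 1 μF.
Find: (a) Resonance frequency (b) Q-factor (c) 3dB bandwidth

Step 1 — Resonance condition Im(Z)=0 gives ω₀ = 1/√(LC).
Step 2 — ω₀ = 1/√(0.01·1e-06) = 1e+04 rad/s.
Step 3 — f₀ = ω₀/(2π) = 1592 Hz.
Step 4 — Series Q: Q = ω₀L/R = 1e+04·0.01/25.2 = 3.968.
Step 5 — 3dB bandwidth: Δω = ω₀/Q = 2520 rad/s; BW = Δω/(2π) = 401.1 Hz.

(a) f₀ = 1592 Hz  (b) Q = 3.968  (c) BW = 401.1 Hz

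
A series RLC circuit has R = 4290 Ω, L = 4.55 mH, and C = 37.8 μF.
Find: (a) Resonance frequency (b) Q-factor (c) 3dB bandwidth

Step 1 — Resonance: ω₀ = 1/√(LC) = 1/√(0.00455·3.78e-05) = 2411 rad/s.
Step 2 — f₀ = ω₀/(2π) = 383.8 Hz.
Step 3 — Series Q: Q = ω₀L/R = 2411·0.00455/4290 = 0.002557.
Step 4 — Bandwidth: Δω = ω₀/Q = 9.429e+05 rad/s; BW = Δω/(2π) = 1.501e+05 Hz.

(a) f₀ = 383.8 Hz  (b) Q = 0.002557  (c) BW = 1.501e+05 Hz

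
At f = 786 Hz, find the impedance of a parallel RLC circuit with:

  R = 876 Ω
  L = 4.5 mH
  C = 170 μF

Step 1 — Angular frequency: ω = 2π·f = 2π·786 = 4939 rad/s.
Step 2 — Component impedances:
  R: Z = R = 876 Ω
  L: Z = jωL = j·4939·0.0045 = 0 + j22.22 Ω
  C: Z = 1/(jωC) = -j/(ω·C) = 0 - j1.191 Ω
Step 3 — Parallel combination: 1/Z_total = 1/R + 1/L + 1/C; Z_total = 0.001808 - j1.259 Ω = 1.259∠-89.9° Ω.

Z = 0.001808 - j1.259 Ω = 1.259∠-89.9° Ω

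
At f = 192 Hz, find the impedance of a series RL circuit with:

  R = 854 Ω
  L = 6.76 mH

Step 1 — Angular frequency: ω = 2π·f = 2π·192 = 1206 rad/s.
Step 2 — Component impedances:
  R: Z = R = 854 Ω
  L: Z = jωL = j·1206·0.00676 = 0 + j8.155 Ω
Step 3 — Series combination: Z_total = R + L = 854 + j8.155 Ω = 854∠0.5° Ω.

Z = 854 + j8.155 Ω = 854∠0.5° Ω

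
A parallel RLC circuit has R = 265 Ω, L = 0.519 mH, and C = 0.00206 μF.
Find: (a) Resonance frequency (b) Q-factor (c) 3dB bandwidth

Step 1 — Resonance: ω₀ = 1/√(LC) = 1/√(0.000519·2.06e-09) = 9.671e+05 rad/s.
Step 2 — f₀ = ω₀/(2π) = 1.539e+05 Hz.
Step 3 — Parallel Q: Q = R/(ω₀L) = 265/(9.671e+05·0.000519) = 0.528.
Step 4 — Bandwidth: Δω = ω₀/Q = 1.832e+06 rad/s; BW = Δω/(2π) = 2.915e+05 Hz.

(a) f₀ = 1.539e+05 Hz  (b) Q = 0.528  (c) BW = 2.915e+05 Hz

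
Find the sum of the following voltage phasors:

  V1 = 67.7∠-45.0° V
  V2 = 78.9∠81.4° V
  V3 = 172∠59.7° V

Step 1 — Convert each phasor to rectangular form:
  V1 = 67.7·(cos(-45.0°) + j·sin(-45.0°)) = 47.87 - j47.87 V
  V2 = 78.9·(cos(81.4°) + j·sin(81.4°)) = 11.8 + j78.01 V
  V3 = 172·(cos(59.7°) + j·sin(59.7°)) = 86.78 + j148.5 V
Step 2 — Sum components: V_total = 146.4 + j178.6 V.
Step 3 — Convert to polar: |V_total| = 231 V, ∠V_total = 50.7°.

V_total = 231∠50.7° V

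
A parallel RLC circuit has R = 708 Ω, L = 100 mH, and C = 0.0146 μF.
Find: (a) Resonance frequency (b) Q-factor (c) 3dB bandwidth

Step 1 — Resonance: ω₀ = 1/√(LC) = 1/√(0.1·1.46e-08) = 2.617e+04 rad/s.
Step 2 — f₀ = ω₀/(2π) = 4165 Hz.
Step 3 — Parallel Q: Q = R/(ω₀L) = 708/(2.617e+04·0.1) = 0.2705.
Step 4 — Bandwidth: Δω = ω₀/Q = 9.674e+04 rad/s; BW = Δω/(2π) = 1.54e+04 Hz.

(a) f₀ = 4165 Hz  (b) Q = 0.2705  (c) BW = 1.54e+04 Hz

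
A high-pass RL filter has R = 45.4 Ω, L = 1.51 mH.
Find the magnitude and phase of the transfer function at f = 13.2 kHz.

Step 1 — Angular frequency: ω = 2π·1.32e+04 = 8.294e+04 rad/s.
Step 2 — Transfer function: H(jω) = jωL/(R + jωL).
Step 3 — Numerator jωL = j·125.2; denominator R + jωL = 45.4 + j125.2.
Step 4 — H = 0.8838 + j0.3204.
Step 5 — Magnitude: |H| = 0.9401 (-0.5 dB); phase: φ = 19.9°.

|H| = 0.9401 (-0.5 dB), φ = 19.9°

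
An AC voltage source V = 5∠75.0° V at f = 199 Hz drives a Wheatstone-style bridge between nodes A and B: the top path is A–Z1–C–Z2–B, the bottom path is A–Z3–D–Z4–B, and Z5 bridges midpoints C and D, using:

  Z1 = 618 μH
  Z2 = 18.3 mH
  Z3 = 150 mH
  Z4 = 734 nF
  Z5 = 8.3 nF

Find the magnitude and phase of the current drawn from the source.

Step 1 — Angular frequency: ω = 2π·f = 2π·199 = 1250 rad/s.
Step 2 — Component impedances:
  Z1: Z = jωL = j·1250·0.000618 = 0 + j0.7727 Ω
  Z2: Z = jωL = j·1250·0.0183 = 0 + j22.88 Ω
  Z3: Z = jωL = j·1250·0.15 = 0 + j187.6 Ω
  Z4: Z = 1/(jωC) = -j/(ω·C) = 0 - j1090 Ω
  Z5: Z = 1/(jωC) = -j/(ω·C) = 0 - j9.636e+04 Ω
Step 3 — Bridge requires nodal analysis (the Z5 bridge couples midpoints C and D, so the two paths cannot be reduced to a simple series/parallel combination). Setting node B to ground and injecting 1 A at node A, the 3-node admittance system at A, C, D solves to V_A = Z_AB = 0 + j24.29 Ω = 24.29∠90.0° Ω.
Step 4 — Source phasor: V = 5∠75.0° V = 1.294 + j4.83 V.
Step 5 — Ohm's law: I = V / Z_total = (1.294 + j4.83) / (0 + j24.29) = 0.1988 - j0.05327 A.
Step 6 — Convert to polar: |I| = 0.2058 A, ∠I = -15.0°.

I = 0.2058∠-15.0° A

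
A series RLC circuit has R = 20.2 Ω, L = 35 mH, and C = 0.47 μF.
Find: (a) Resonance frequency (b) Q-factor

Step 1 — Resonance condition Im(Z)=0 gives ω₀ = 1/√(LC).
Step 2 — ω₀ = 1/√(0.035·4.7e-07) = 7797 rad/s.
Step 3 — f₀ = ω₀/(2π) = 1241 Hz.
Step 4 — Series Q: Q = ω₀L/R = 7797·0.035/20.2 = 13.51.

(a) f₀ = 1241 Hz  (b) Q = 13.51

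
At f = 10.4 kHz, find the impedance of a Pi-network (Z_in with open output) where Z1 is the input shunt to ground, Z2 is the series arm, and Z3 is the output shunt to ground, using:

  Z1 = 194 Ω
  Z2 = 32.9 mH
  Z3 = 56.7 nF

Step 1 — Angular frequency: ω = 2π·f = 2π·1.04e+04 = 6.535e+04 rad/s.
Step 2 — Component impedances:
  Z1: Z = R = 194 Ω
  Z2: Z = jωL = j·6.535e+04·0.0329 = 0 + j2150 Ω
  Z3: Z = 1/(jωC) = -j/(ω·C) = 0 - j269.9 Ω
Step 3 — With open output, the series arm Z2 and the output shunt Z3 appear in series to ground: Z2 + Z3 = 0 + j1880 Ω.
Step 4 — Parallel with input shunt Z1: Z_in = Z1 || (Z2 + Z3) = 192 + j19.81 Ω = 193∠5.9° Ω.

Z = 192 + j19.81 Ω = 193∠5.9° Ω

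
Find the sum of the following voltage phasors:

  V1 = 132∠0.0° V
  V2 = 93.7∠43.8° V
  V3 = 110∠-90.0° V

Step 1 — Convert each phasor to rectangular form:
  V1 = 132·(cos(0.0°) + j·sin(0.0°)) = 132 V
  V2 = 93.7·(cos(43.8°) + j·sin(43.8°)) = 67.63 + j64.85 V
  V3 = 110·(cos(-90.0°) + j·sin(-90.0°)) = 0 - j110 V
Step 2 — Sum components: V_total = 199.6 - j45.15 V.
Step 3 — Convert to polar: |V_total| = 204.7 V, ∠V_total = -12.7°.

V_total = 204.7∠-12.7° V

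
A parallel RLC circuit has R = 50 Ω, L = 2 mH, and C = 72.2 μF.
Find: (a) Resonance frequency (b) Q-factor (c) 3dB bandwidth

Step 1 — Resonance: ω₀ = 1/√(LC) = 1/√(0.002·7.22e-05) = 2632 rad/s.
Step 2 — f₀ = ω₀/(2π) = 418.8 Hz.
Step 3 — Parallel Q: Q = R/(ω₀L) = 50/(2632·0.002) = 9.5.
Step 4 — Bandwidth: Δω = ω₀/Q = 277 rad/s; BW = Δω/(2π) = 44.09 Hz.

(a) f₀ = 418.8 Hz  (b) Q = 9.5  (c) BW = 44.09 Hz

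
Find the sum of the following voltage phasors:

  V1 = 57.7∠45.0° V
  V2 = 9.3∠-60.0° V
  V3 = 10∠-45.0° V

Step 1 — Convert each phasor to rectangular form:
  V1 = 57.7·(cos(45.0°) + j·sin(45.0°)) = 40.8 + j40.8 V
  V2 = 9.3·(cos(-60.0°) + j·sin(-60.0°)) = 4.65 - j8.054 V
  V3 = 10·(cos(-45.0°) + j·sin(-45.0°)) = 7.071 - j7.071 V
Step 2 — Sum components: V_total = 52.52 + j25.67 V.
Step 3 — Convert to polar: |V_total| = 58.46 V, ∠V_total = 26.1°.

V_total = 58.46∠26.1° V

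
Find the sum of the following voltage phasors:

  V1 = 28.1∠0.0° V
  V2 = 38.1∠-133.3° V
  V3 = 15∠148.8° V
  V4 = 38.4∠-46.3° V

Step 1 — Convert each phasor to rectangular form:
  V1 = 28.1·(cos(0.0°) + j·sin(0.0°)) = 28.1 V
  V2 = 38.1·(cos(-133.3°) + j·sin(-133.3°)) = -26.13 - j27.73 V
  V3 = 15·(cos(148.8°) + j·sin(148.8°)) = -12.83 + j7.77 V
  V4 = 38.4·(cos(-46.3°) + j·sin(-46.3°)) = 26.53 - j27.76 V
Step 2 — Sum components: V_total = 15.67 - j47.72 V.
Step 3 — Convert to polar: |V_total| = 50.23 V, ∠V_total = -71.8°.

V_total = 50.23∠-71.8° V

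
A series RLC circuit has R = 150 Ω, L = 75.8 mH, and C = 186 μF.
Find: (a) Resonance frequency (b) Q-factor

Step 1 — Resonance condition Im(Z)=0 gives ω₀ = 1/√(LC).
Step 2 — ω₀ = 1/√(0.0758·0.000186) = 266.3 rad/s.
Step 3 — f₀ = ω₀/(2π) = 42.39 Hz.
Step 4 — Series Q: Q = ω₀L/R = 266.3·0.0758/150 = 0.1346.

(a) f₀ = 42.39 Hz  (b) Q = 0.1346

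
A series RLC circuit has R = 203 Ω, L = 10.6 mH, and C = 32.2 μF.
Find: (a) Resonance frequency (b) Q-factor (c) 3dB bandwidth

Step 1 — Resonance condition Im(Z)=0 gives ω₀ = 1/√(LC).
Step 2 — ω₀ = 1/√(0.0106·3.22e-05) = 1712 rad/s.
Step 3 — f₀ = ω₀/(2π) = 272.4 Hz.
Step 4 — Series Q: Q = ω₀L/R = 1712·0.0106/203 = 0.08938.
Step 5 — 3dB bandwidth: Δω = ω₀/Q = 1.915e+04 rad/s; BW = Δω/(2π) = 3048 Hz.

(a) f₀ = 272.4 Hz  (b) Q = 0.08938  (c) BW = 3048 Hz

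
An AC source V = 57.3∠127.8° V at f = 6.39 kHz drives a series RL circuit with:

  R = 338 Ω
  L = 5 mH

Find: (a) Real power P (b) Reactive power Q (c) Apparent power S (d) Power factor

Step 1 — Angular frequency: ω = 2π·f = 2π·6390 = 4.015e+04 rad/s.
Step 2 — Component impedances:
  R: Z = R = 338 Ω
  L: Z = jωL = j·4.015e+04·0.005 = 0 + j200.7 Ω
Step 3 — Series combination: Z_total = R + L = 338 + j200.7 Ω = 393.1∠30.7° Ω.
Step 4 — Source phasor: V = 57.3∠127.8° V = -35.12 + j45.28 V.
Step 5 — Current: I = V / Z = -0.018 + j0.1446 A = 0.1458∠97.1° A.
Step 6 — Complex power: S = V·I* = 7.181 + j4.265 VA.
Step 7 — Real power: P = Re(S) = 7.181 W.
Step 8 — Reactive power: Q = Im(S) = 4.265 VAR.
Step 9 — Apparent power: |S| = 8.352 VA.
Step 10 — Power factor: PF = P/|S| = 0.8598 (lagging).

(a) P = 7.181 W  (b) Q = 4.265 VAR  (c) S = 8.352 VA  (d) PF = 0.8598 (lagging)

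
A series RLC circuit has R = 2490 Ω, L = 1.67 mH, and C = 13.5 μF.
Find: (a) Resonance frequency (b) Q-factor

Step 1 — Resonance condition Im(Z)=0 gives ω₀ = 1/√(LC).
Step 2 — ω₀ = 1/√(0.00167·1.35e-05) = 6660 rad/s.
Step 3 — f₀ = ω₀/(2π) = 1060 Hz.
Step 4 — Series Q: Q = ω₀L/R = 6660·0.00167/2490 = 0.004467.

(a) f₀ = 1060 Hz  (b) Q = 0.004467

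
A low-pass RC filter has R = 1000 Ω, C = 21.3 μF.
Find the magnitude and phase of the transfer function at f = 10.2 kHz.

Step 1 — Angular frequency: ω = 2π·1.02e+04 = 6.409e+04 rad/s.
Step 2 — Transfer function: H(jω) = 1/(1 + jωRC).
Step 3 — Denominator: 1 + jωRC = 1 + j·6.409e+04·1000·2.13e-05 = 1 + j1365.
Step 4 — H = 5.366e-07 - j0.0007326.
Step 5 — Magnitude: |H| = 0.0007326 (-62.7 dB); phase: φ = -90.0°.

|H| = 0.0007326 (-62.7 dB), φ = -90.0°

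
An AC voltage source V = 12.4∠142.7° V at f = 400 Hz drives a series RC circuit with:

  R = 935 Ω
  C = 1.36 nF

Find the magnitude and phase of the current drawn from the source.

Step 1 — Angular frequency: ω = 2π·f = 2π·400 = 2513 rad/s.
Step 2 — Component impedances:
  R: Z = R = 935 Ω
  C: Z = 1/(jωC) = -j/(ω·C) = 0 - j2.926e+05 Ω
Step 3 — Series combination: Z_total = R + C = 935 - j2.926e+05 Ω = 2.926e+05∠-89.8° Ω.
Step 4 — Source phasor: V = 12.4∠142.7° V = -9.864 + j7.514 V.
Step 5 — Ohm's law: I = V / Z_total = (-9.864 + j7.514) / (935 - j2.926e+05) = -2.579e-05 - j3.363e-05 A.
Step 6 — Convert to polar: |I| = 4.238e-05 A, ∠I = -127.5°.

I = 4.238e-05∠-127.5° A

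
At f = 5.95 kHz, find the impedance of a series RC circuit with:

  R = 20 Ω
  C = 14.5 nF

Step 1 — Angular frequency: ω = 2π·f = 2π·5950 = 3.738e+04 rad/s.
Step 2 — Component impedances:
  R: Z = R = 20 Ω
  C: Z = 1/(jωC) = -j/(ω·C) = 0 - j1845 Ω
Step 3 — Series combination: Z_total = R + C = 20 - j1845 Ω = 1845∠-89.4° Ω.

Z = 20 - j1845 Ω = 1845∠-89.4° Ω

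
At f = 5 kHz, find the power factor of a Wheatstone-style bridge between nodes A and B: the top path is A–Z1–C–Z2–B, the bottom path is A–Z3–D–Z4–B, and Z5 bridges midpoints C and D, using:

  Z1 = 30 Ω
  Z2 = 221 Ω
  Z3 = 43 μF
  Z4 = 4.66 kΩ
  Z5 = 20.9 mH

Step 1 — Angular frequency: ω = 2π·f = 2π·5000 = 3.142e+04 rad/s.
Step 2 — Component impedances:
  Z1: Z = R = 30 Ω
  Z2: Z = R = 221 Ω
  Z3: Z = 1/(jωC) = -j/(ω·C) = 0 - j0.7403 Ω
  Z4: Z = R = 4660 Ω
  Z5: Z = jωL = j·3.142e+04·0.0209 = 0 + j656.6 Ω
Step 3 — Bridge requires nodal analysis (the Z5 bridge couples midpoints C and D, so the two paths cannot be reduced to a simple series/parallel combination). Setting node B to ground and injecting 1 A at node A, the 3-node admittance system at A, C, D solves to V_A = Z_AB = 238.1 + j1.231 Ω = 238.1∠0.3° Ω.
Step 4 — Power factor: PF = cos(φ) = Re(Z)/|Z| = 238.1/238.1 = 1.
Step 5 — Type: Im(Z) = 1.231 ⇒ lagging (phase φ = 0.3°).

PF = 1 (lagging, φ = 0.3°)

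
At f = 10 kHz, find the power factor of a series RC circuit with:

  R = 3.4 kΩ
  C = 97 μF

Step 1 — Angular frequency: ω = 2π·f = 2π·1e+04 = 6.283e+04 rad/s.
Step 2 — Component impedances:
  R: Z = R = 3400 Ω
  C: Z = 1/(jωC) = -j/(ω·C) = 0 - j0.1641 Ω
Step 3 — Series combination: Z_total = R + C = 3400 - j0.1641 Ω = 3400∠-0.0° Ω.
Step 4 — Power factor: PF = cos(φ) = Re(Z)/|Z| = 3400/3400 = 1.
Step 5 — Type: Im(Z) = -0.1641 ⇒ leading (phase φ = -0.0°).

PF = 1 (leading, φ = -0.0°)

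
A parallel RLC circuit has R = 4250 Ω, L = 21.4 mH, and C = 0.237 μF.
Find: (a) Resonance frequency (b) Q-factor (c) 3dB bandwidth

Step 1 — Resonance: ω₀ = 1/√(LC) = 1/√(0.0214·2.37e-07) = 1.404e+04 rad/s.
Step 2 — f₀ = ω₀/(2π) = 2235 Hz.
Step 3 — Parallel Q: Q = R/(ω₀L) = 4250/(1.404e+04·0.0214) = 14.14.
Step 4 — Bandwidth: Δω = ω₀/Q = 992.8 rad/s; BW = Δω/(2π) = 158 Hz.

(a) f₀ = 2235 Hz  (b) Q = 14.14  (c) BW = 158 Hz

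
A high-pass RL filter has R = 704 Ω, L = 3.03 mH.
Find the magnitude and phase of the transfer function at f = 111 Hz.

Step 1 — Angular frequency: ω = 2π·111 = 697.4 rad/s.
Step 2 — Transfer function: H(jω) = jωL/(R + jωL).
Step 3 — Numerator jωL = j·2.113; denominator R + jωL = 704 + j2.113.
Step 4 — H = 9.01e-06 + j0.003002.
Step 5 — Magnitude: |H| = 0.003002 (-50.5 dB); phase: φ = 89.8°.

|H| = 0.003002 (-50.5 dB), φ = 89.8°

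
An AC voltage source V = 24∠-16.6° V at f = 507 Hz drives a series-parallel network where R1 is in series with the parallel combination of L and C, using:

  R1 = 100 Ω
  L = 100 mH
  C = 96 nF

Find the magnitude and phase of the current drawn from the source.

Step 1 — Angular frequency: ω = 2π·f = 2π·507 = 3186 rad/s.
Step 2 — Component impedances:
  R1: Z = R = 100 Ω
  L: Z = jωL = j·3186·0.1 = 0 + j318.6 Ω
  C: Z = 1/(jωC) = -j/(ω·C) = 0 - j3270 Ω
Step 3 — Parallel branch: L || C = 1/(1/L + 1/C) = 0 + j352.9 Ω.
Step 4 — Series with R1: Z_total = R1 + (L || C) = 100 + j352.9 Ω = 366.8∠74.2° Ω.
Step 5 — Source phasor: V = 24∠-16.6° V = 23 - j6.857 V.
Step 6 — Ohm's law: I = V / Z_total = (23 - j6.857) / (100 + j352.9) = -0.0008915 - j0.06542 A.
Step 7 — Convert to polar: |I| = 0.06542 A, ∠I = -90.8°.

I = 0.06542∠-90.8° A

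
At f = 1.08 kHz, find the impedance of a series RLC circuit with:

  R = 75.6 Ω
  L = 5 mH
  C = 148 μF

Step 1 — Angular frequency: ω = 2π·f = 2π·1080 = 6786 rad/s.
Step 2 — Component impedances:
  R: Z = R = 75.6 Ω
  L: Z = jωL = j·6786·0.005 = 0 + j33.93 Ω
  C: Z = 1/(jωC) = -j/(ω·C) = 0 - j0.9957 Ω
Step 3 — Series combination: Z_total = R + L + C = 75.6 + j32.93 Ω = 82.46∠23.5° Ω.

Z = 75.6 + j32.93 Ω = 82.46∠23.5° Ω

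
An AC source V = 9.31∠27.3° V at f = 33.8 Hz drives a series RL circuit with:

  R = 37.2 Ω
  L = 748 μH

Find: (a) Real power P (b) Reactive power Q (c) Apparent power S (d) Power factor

Step 1 — Angular frequency: ω = 2π·f = 2π·33.8 = 212.4 rad/s.
Step 2 — Component impedances:
  R: Z = R = 37.2 Ω
  L: Z = jωL = j·212.4·0.000748 = 0 + j0.1589 Ω
Step 3 — Series combination: Z_total = R + L = 37.2 + j0.1589 Ω = 37.2∠0.2° Ω.
Step 4 — Source phasor: V = 9.31∠27.3° V = 8.273 + j4.27 V.
Step 5 — Current: I = V / Z = 0.2229 + j0.1138 A = 0.2503∠27.1° A.
Step 6 — Complex power: S = V·I* = 2.33 + j0.00995 VA.
Step 7 — Real power: P = Re(S) = 2.33 W.
Step 8 — Reactive power: Q = Im(S) = 0.00995 VAR.
Step 9 — Apparent power: |S| = 2.33 VA.
Step 10 — Power factor: PF = P/|S| = 1 (lagging).

(a) P = 2.33 W  (b) Q = 0.00995 VAR  (c) S = 2.33 VA  (d) PF = 1 (lagging)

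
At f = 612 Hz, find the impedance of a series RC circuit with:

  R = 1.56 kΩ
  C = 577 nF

Step 1 — Angular frequency: ω = 2π·f = 2π·612 = 3845 rad/s.
Step 2 — Component impedances:
  R: Z = R = 1560 Ω
  C: Z = 1/(jωC) = -j/(ω·C) = 0 - j450.7 Ω
Step 3 — Series combination: Z_total = R + C = 1560 - j450.7 Ω = 1624∠-16.1° Ω.

Z = 1560 - j450.7 Ω = 1624∠-16.1° Ω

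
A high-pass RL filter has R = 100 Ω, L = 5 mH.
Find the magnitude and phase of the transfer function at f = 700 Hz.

Step 1 — Angular frequency: ω = 2π·700 = 4398 rad/s.
Step 2 — Transfer function: H(jω) = jωL/(R + jωL).
Step 3 — Numerator jωL = j·21.99; denominator R + jωL = 100 + j21.99.
Step 4 — H = 0.04613 + j0.2098.
Step 5 — Magnitude: |H| = 0.2148 (-13.4 dB); phase: φ = 77.6°.

|H| = 0.2148 (-13.4 dB), φ = 77.6°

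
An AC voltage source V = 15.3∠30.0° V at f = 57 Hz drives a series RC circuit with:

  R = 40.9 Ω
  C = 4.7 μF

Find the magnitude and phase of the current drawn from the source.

Step 1 — Angular frequency: ω = 2π·f = 2π·57 = 358.1 rad/s.
Step 2 — Component impedances:
  R: Z = R = 40.9 Ω
  C: Z = 1/(jωC) = -j/(ω·C) = 0 - j594.1 Ω
Step 3 — Series combination: Z_total = R + C = 40.9 - j594.1 Ω = 595.5∠-86.1° Ω.
Step 4 — Source phasor: V = 15.3∠30.0° V = 13.25 + j7.65 V.
Step 5 — Ohm's law: I = V / Z_total = (13.25 + j7.65) / (40.9 - j594.1) = -0.01129 + j0.02308 A.
Step 6 — Convert to polar: |I| = 0.02569 A, ∠I = 116.1°.

I = 0.02569∠116.1° A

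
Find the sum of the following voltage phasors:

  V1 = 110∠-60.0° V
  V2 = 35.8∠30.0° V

Step 1 — Convert each phasor to rectangular form:
  V1 = 110·(cos(-60.0°) + j·sin(-60.0°)) = 55 - j95.26 V
  V2 = 35.8·(cos(30.0°) + j·sin(30.0°)) = 31 + j17.9 V
Step 2 — Sum components: V_total = 86 - j77.36 V.
Step 3 — Convert to polar: |V_total| = 115.7 V, ∠V_total = -42.0°.

V_total = 115.7∠-42.0° V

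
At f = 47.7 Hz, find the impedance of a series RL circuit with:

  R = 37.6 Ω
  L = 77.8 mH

Step 1 — Angular frequency: ω = 2π·f = 2π·47.7 = 299.7 rad/s.
Step 2 — Component impedances:
  R: Z = R = 37.6 Ω
  L: Z = jωL = j·299.7·0.0778 = 0 + j23.32 Ω
Step 3 — Series combination: Z_total = R + L = 37.6 + j23.32 Ω = 44.24∠31.8° Ω.

Z = 37.6 + j23.32 Ω = 44.24∠31.8° Ω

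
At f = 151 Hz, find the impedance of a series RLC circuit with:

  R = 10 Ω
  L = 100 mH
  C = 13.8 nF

Step 1 — Angular frequency: ω = 2π·f = 2π·151 = 948.8 rad/s.
Step 2 — Component impedances:
  R: Z = R = 10 Ω
  L: Z = jωL = j·948.8·0.1 = 0 + j94.88 Ω
  C: Z = 1/(jωC) = -j/(ω·C) = 0 - j7.638e+04 Ω
Step 3 — Series combination: Z_total = R + L + C = 10 - j7.628e+04 Ω = 7.628e+04∠-90.0° Ω.

Z = 10 - j7.628e+04 Ω = 7.628e+04∠-90.0° Ω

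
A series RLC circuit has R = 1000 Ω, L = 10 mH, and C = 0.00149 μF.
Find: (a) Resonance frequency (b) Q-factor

Step 1 — Resonance condition Im(Z)=0 gives ω₀ = 1/√(LC).
Step 2 — ω₀ = 1/√(0.01·1.49e-09) = 2.591e+05 rad/s.
Step 3 — f₀ = ω₀/(2π) = 4.123e+04 Hz.
Step 4 — Series Q: Q = ω₀L/R = 2.591e+05·0.01/1000 = 2.591.

(a) f₀ = 4.123e+04 Hz  (b) Q = 2.591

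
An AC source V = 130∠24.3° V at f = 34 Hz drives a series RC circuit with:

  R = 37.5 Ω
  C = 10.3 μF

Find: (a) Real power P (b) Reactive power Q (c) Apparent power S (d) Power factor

Step 1 — Angular frequency: ω = 2π·f = 2π·34 = 213.6 rad/s.
Step 2 — Component impedances:
  R: Z = R = 37.5 Ω
  C: Z = 1/(jωC) = -j/(ω·C) = 0 - j454.5 Ω
Step 3 — Series combination: Z_total = R + C = 37.5 - j454.5 Ω = 456∠-85.3° Ω.
Step 4 — Source phasor: V = 130∠24.3° V = 118.5 + j53.5 V.
Step 5 — Current: I = V / Z = -0.09555 + j0.2686 A = 0.2851∠109.6° A.
Step 6 — Complex power: S = V·I* = 3.048 - j36.93 VA.
Step 7 — Real power: P = Re(S) = 3.048 W.
Step 8 — Reactive power: Q = Im(S) = -36.93 VAR.
Step 9 — Apparent power: |S| = 37.06 VA.
Step 10 — Power factor: PF = P/|S| = 0.08223 (leading).

(a) P = 3.048 W  (b) Q = -36.93 VAR  (c) S = 37.06 VA  (d) PF = 0.08223 (leading)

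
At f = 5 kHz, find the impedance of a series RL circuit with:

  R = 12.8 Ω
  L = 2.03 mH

Step 1 — Angular frequency: ω = 2π·f = 2π·5000 = 3.142e+04 rad/s.
Step 2 — Component impedances:
  R: Z = R = 12.8 Ω
  L: Z = jωL = j·3.142e+04·0.00203 = 0 + j63.77 Ω
Step 3 — Series combination: Z_total = R + L = 12.8 + j63.77 Ω = 65.05∠78.7° Ω.

Z = 12.8 + j63.77 Ω = 65.05∠78.7° Ω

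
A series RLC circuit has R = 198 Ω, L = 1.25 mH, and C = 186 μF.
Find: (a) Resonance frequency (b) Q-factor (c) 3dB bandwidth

Step 1 — Resonance condition Im(Z)=0 gives ω₀ = 1/√(LC).
Step 2 — ω₀ = 1/√(0.00125·0.000186) = 2074 rad/s.
Step 3 — f₀ = ω₀/(2π) = 330.1 Hz.
Step 4 — Series Q: Q = ω₀L/R = 2074·0.00125/198 = 0.01309.
Step 5 — 3dB bandwidth: Δω = ω₀/Q = 1.584e+05 rad/s; BW = Δω/(2π) = 2.521e+04 Hz.

(a) f₀ = 330.1 Hz  (b) Q = 0.01309  (c) BW = 2.521e+04 Hz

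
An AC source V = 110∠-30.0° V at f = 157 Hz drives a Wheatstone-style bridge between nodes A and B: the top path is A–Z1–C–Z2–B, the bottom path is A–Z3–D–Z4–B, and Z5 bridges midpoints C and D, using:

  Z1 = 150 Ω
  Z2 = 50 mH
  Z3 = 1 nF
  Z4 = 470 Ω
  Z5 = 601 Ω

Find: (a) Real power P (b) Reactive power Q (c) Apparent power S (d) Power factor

Step 1 — Angular frequency: ω = 2π·f = 2π·157 = 986.5 rad/s.
Step 2 — Component impedances:
  Z1: Z = R = 150 Ω
  Z2: Z = jωL = j·986.5·0.05 = 0 + j49.32 Ω
  Z3: Z = 1/(jωC) = -j/(ω·C) = 0 - j1.014e+06 Ω
  Z4: Z = R = 470 Ω
  Z5: Z = R = 601 Ω
Step 3 — Bridge requires nodal analysis (the Z5 bridge couples midpoints C and D, so the two paths cannot be reduced to a simple series/parallel combination). Setting node B to ground and injecting 1 A at node A, the 3-node admittance system at A, C, D solves to V_A = Z_AB = 152.3 + j49.2 Ω = 160∠17.9° Ω.
Step 4 — Source phasor: V = 110∠-30.0° V = 95.26 - j55 V.
Step 5 — Current: I = V / Z = 0.4608 - j0.5101 A = 0.6874∠-47.9° A.
Step 6 — Complex power: S = V·I* = 71.95 + j23.25 VA.
Step 7 — Real power: P = Re(S) = 71.95 W.
Step 8 — Reactive power: Q = Im(S) = 23.25 VAR.
Step 9 — Apparent power: |S| = 75.61 VA.
Step 10 — Power factor: PF = P/|S| = 0.9516 (lagging).

(a) P = 71.95 W  (b) Q = 23.25 VAR  (c) S = 75.61 VA  (d) PF = 0.9516 (lagging)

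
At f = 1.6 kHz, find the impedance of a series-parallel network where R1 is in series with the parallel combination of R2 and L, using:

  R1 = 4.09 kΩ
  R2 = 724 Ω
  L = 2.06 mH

Step 1 — Angular frequency: ω = 2π·f = 2π·1600 = 1.005e+04 rad/s.
Step 2 — Component impedances:
  R1: Z = R = 4090 Ω
  R2: Z = R = 724 Ω
  L: Z = jωL = j·1.005e+04·0.00206 = 0 + j20.71 Ω
Step 3 — Parallel branch: R2 || L = 1/(1/R2 + 1/L) = 0.5919 + j20.69 Ω.
Step 4 — Series with R1: Z_total = R1 + (R2 || L) = 4091 + j20.69 Ω = 4091∠0.3° Ω.

Z = 4091 + j20.69 Ω = 4091∠0.3° Ω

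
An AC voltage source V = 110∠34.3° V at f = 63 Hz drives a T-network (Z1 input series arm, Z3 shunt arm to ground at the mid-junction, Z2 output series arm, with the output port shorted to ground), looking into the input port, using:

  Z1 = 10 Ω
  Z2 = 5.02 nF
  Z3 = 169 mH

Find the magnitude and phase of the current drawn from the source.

Step 1 — Angular frequency: ω = 2π·f = 2π·63 = 395.8 rad/s.
Step 2 — Component impedances:
  Z1: Z = R = 10 Ω
  Z2: Z = 1/(jωC) = -j/(ω·C) = 0 - j5.032e+05 Ω
  Z3: Z = jωL = j·395.8·0.169 = 0 + j66.9 Ω
Step 3 — With the output port shorted to ground, the output series arm Z2 runs from the junction to ground; the shunt arm Z3 also runs from the junction to ground. They appear in parallel: Z3 || Z2 = 0 + j66.91 Ω.
Step 4 — Series with input arm Z1: Z_in = Z1 + (Z3 || Z2) = 10 + j66.91 Ω = 67.65∠81.5° Ω.
Step 5 — Source phasor: V = 110∠34.3° V = 90.87 + j61.99 V.
Step 6 — Ohm's law: I = V / Z_total = (90.87 + j61.99) / (10 + j66.91) = 1.105 - j1.193 A.
Step 7 — Convert to polar: |I| = 1.626 A, ∠I = -47.2°.

I = 1.626∠-47.2° A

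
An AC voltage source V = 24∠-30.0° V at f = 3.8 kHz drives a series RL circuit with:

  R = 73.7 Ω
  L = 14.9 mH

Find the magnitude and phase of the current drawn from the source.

Step 1 — Angular frequency: ω = 2π·f = 2π·3800 = 2.388e+04 rad/s.
Step 2 — Component impedances:
  R: Z = R = 73.7 Ω
  L: Z = jωL = j·2.388e+04·0.0149 = 0 + j355.8 Ω
Step 3 — Series combination: Z_total = R + L = 73.7 + j355.8 Ω = 363.3∠78.3° Ω.
Step 4 — Source phasor: V = 24∠-30.0° V = 20.78 - j12 V.
Step 5 — Ohm's law: I = V / Z_total = (20.78 - j12) / (73.7 + j355.8) = -0.02074 - j0.06272 A.
Step 6 — Convert to polar: |I| = 0.06606 A, ∠I = -108.3°.

I = 0.06606∠-108.3° A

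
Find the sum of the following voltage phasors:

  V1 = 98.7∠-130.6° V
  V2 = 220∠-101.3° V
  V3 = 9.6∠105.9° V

Step 1 — Convert each phasor to rectangular form:
  V1 = 98.7·(cos(-130.6°) + j·sin(-130.6°)) = -64.23 - j74.94 V
  V2 = 220·(cos(-101.3°) + j·sin(-101.3°)) = -43.11 - j215.7 V
  V3 = 9.6·(cos(105.9°) + j·sin(105.9°)) = -2.63 + j9.233 V
Step 2 — Sum components: V_total = -110 - j281.4 V.
Step 3 — Convert to polar: |V_total| = 302.2 V, ∠V_total = -111.3°.

V_total = 302.2∠-111.3° V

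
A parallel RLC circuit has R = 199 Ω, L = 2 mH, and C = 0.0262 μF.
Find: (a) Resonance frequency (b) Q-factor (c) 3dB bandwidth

Step 1 — Resonance: ω₀ = 1/√(LC) = 1/√(0.002·2.62e-08) = 1.381e+05 rad/s.
Step 2 — f₀ = ω₀/(2π) = 2.199e+04 Hz.
Step 3 — Parallel Q: Q = R/(ω₀L) = 199/(1.381e+05·0.002) = 0.7203.
Step 4 — Bandwidth: Δω = ω₀/Q = 1.918e+05 rad/s; BW = Δω/(2π) = 3.053e+04 Hz.

(a) f₀ = 2.199e+04 Hz  (b) Q = 0.7203  (c) BW = 3.053e+04 Hz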